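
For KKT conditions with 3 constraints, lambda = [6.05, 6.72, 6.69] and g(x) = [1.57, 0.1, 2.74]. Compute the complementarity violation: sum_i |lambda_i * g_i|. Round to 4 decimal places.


KKT complementary slackness check:
lambda_1 * g_1 = 6.05 * 1.57 = 9.4985
lambda_2 * g_2 = 6.72 * 0.1 = 0.672
lambda_3 * g_3 = 6.69 * 2.74 = 18.3306
Total violation = 9.4985 + 0.672 + 18.3306 = 28.5011


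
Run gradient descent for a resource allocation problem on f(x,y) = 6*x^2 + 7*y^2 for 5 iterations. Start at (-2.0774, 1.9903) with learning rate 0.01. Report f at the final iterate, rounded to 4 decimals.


Gradient descent on f(x,y) = 6*x^2 + 7*y^2.
Starting point: (-2.0774, 1.9903), alpha = 0.01
Step 1: grad_x = 2*6*-2.0774 = -24.9288, grad_y = 2*7*1.9903 = 27.8642
  x_1 = -2.0774 - 0.01*-24.9288 = -1.8281
  y_1 = 1.9903 - 0.01*27.8642 = 1.7117
Step 2: grad_x = 2*6*-1.8281 = -21.9373, grad_y = 2*7*1.7117 = 23.9632
  x_2 = -1.8281 - 0.01*-21.9373 = -1.6087
  y_2 = 1.7117 - 0.01*23.9632 = 1.472
Step 3: grad_x = 2*6*-1.6087 = -19.3049, grad_y = 2*7*1.472 = 20.6084
  x_3 = -1.6087 - 0.01*-19.3049 = -1.4157
  y_3 = 1.472 - 0.01*20.6084 = 1.2659
Step 4: grad_x = 2*6*-1.4157 = -16.9883, grad_y = 2*7*1.2659 = 17.7232
  x_4 = -1.4157 - 0.01*-16.9883 = -1.2458
  y_4 = 1.2659 - 0.01*17.7232 = 1.0887
Step 5: grad_x = 2*6*-1.2458 = -14.9497, grad_y = 2*7*1.0887 = 15.2419
  x_5 = -1.2458 - 0.01*-14.9497 = -1.0963
  y_5 = 1.0887 - 0.01*15.2419 = 0.9363
f(-1.0963, 0.9363) = 6*(-1.0963)^2 + 7*0.9363^2 = 13.3479


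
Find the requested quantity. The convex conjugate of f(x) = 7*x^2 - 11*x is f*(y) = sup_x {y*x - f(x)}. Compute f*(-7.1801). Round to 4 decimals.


f*(y) = sup_x {y*x - a*x^2 - b*x} = sup_x {(y-b)*x - a*x^2}
FOC: (y - b) - 2a*x = 0 => x* = (y - b)/(2a)
x* = (-7.1801 + 11)/(2*7) = 0.2729
f*(-7.1801) = (y-b)^2/(4a) = (-7.1801 + 11)^2/(4*7)
= 14.5916/28 = 0.5211


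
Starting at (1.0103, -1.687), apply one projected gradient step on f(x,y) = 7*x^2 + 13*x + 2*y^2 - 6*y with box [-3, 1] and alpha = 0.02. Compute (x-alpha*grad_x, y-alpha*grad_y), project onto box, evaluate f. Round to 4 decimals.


Step 1: Compute gradient at (1.0103, -1.687).
grad_x = 2*7*1.0103 + 13 = 27.1442
grad_y = 2*2*-1.687 - 6 = -12.748
Step 2: Gradient step.
x_raw = 1.0103 - 0.02*27.1442 = 0.4674
y_raw = -1.687 - 0.02*-12.748 = -1.432
Step 3: Project onto [-3, 1].
x_proj = clip(0.4674) = 0.4674
y_proj = clip(-1.432) = -1.432
Step 4: Evaluate f.
f(0.4674, -1.432) = 20.2995


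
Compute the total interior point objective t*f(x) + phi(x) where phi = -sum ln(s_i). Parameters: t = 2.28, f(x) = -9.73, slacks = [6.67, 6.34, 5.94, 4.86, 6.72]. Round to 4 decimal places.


Step 1: Compute log-barrier.
ln values: [1.8976, 1.8469, 1.7817, 1.581, 1.9051]
phi = -(1.8976 + 1.8469 + 1.7817 + 1.581 + 1.9051) = -9.0123
Step 2: Compute augmented objective.
t*f(x) = 2.28*-9.73 = -22.1844
Total = -22.1844 - 9.0123 = -31.1967


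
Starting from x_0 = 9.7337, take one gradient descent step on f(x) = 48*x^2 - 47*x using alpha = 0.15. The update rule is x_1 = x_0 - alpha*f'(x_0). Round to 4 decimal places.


We compute the gradient at x_0 and apply the update.
f'(x) = 96*x - 47
f'(9.7337) = 96*9.7337 - 47 = 887.4352
x_1 = 9.7337 - 0.15*887.4352 = -123.3816


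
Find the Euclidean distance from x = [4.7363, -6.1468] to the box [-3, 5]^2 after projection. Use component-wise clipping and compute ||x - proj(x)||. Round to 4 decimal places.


Project each component onto [-3, 5].
clip(4.7363) = 4.7363, clip(-6.1468) = -3.0
Projection = [4.7363, -3.0]
Squared diffs: [0.0, 9.9024]
Distance = sqrt(9.9024) = 3.1468


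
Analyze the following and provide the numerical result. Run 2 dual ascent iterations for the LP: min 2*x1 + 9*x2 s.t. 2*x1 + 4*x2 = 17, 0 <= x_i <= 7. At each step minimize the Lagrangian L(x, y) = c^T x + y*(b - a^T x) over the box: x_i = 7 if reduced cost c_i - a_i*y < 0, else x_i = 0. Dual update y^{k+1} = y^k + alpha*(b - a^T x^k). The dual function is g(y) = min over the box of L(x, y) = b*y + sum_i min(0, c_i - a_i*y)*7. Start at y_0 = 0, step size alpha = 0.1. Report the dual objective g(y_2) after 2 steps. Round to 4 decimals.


Dual ascent for LP: min 2*x1 + 9*x2, 2*x1 + 4*x2 = 17, 0 <= x_i <= 7
Step 1: y^k = 0.0, reduced costs: (2.0, 9.0)
  x^k = (0.0, 0.0), subgradient = b - a^T x = 17.0
  y^{k+1} = 0.0 + 0.1*17.0 = 1.7
Step 2: y^k = 1.7, reduced costs: (-1.4, 2.2)
  x^k = (7.0, 0.0), subgradient = b - a^T x = 3.0
  y^{k+1} = 1.7 + 0.1*3.0 = 2.0
Dual objective at y_2 = 2.0: reduced costs (-2.0, 1.0), box minimizer x = (7.0, 0.0)
g(y_2) = b*y + (c1 - a1*y)*x1 + (c2 - a2*y)*x2 = 17*2.0 + (-2.0)*7.0 + 1.0*0.0 = 34.0 - 14.0 + 0.0 = 20.0


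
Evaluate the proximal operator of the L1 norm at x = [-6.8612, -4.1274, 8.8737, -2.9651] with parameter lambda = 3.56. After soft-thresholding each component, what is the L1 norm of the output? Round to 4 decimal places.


Soft-thresholding with lambda = 3.56:
prox(-6.8612) = sign(-6.8612)*max(|-6.8612| - 3.56, 0) = -3.3012
prox(-4.1274) = sign(-4.1274)*max(|-4.1274| - 3.56, 0) = -0.5674
prox(8.8737) = sign(8.8737)*max(|8.8737| - 3.56, 0) = 5.3137
prox(-2.9651) = sign(-2.9651)*max(|-2.9651| - 3.56, 0) = 0.0
prox(x) = [-3.3012, -0.5674, 5.3137, 0.0]
||prox(x)||_1 = 3.3012 + 0.5674 + 5.3137 + 0.0 = 9.1823


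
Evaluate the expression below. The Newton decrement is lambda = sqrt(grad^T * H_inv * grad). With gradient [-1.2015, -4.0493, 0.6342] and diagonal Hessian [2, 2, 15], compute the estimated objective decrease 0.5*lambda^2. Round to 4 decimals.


Step 1: H is diagonal, so H^(-1) * g = [-0.6008, -2.0247, 0.0423].
Step 2: g^T H^(-1) g = sum_i g_i^2 / H_ii
  = (-1.2015)^2/2 + (-4.0493)^2/2 + (0.6342)^2/15
  = 0.7218 + 8.1984 + 0.0268 = 8.947
Step 3: Objective decrease = 0.5 * g^T H^(-1) g = 4.4735


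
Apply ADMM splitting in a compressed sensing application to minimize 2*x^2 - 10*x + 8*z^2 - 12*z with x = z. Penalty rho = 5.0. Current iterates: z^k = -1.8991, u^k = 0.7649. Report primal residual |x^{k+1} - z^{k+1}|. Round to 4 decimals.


ADMM iteration with rho = 5.0, z^k = -1.8991, u^k = 0.7649
Step 1: x-update.
Minimize 2*x^2 - 10*x + (5.0/2)*(x + 1.8991 + 0.7649)^2
FOC: (2*2 + 5.0)*x = 10 + 5.0*(-1.8991 - 0.7649)
x^{k+1} = -0.3689
Step 2: z-update.
Minimize 8*z^2 - 12*z + (5.0/2)*(-0.3689 - z + 0.7649)^2
FOC: (2*8 + 5.0)*z = 12 + 5.0*(-0.3689 + 0.7649)
z^{k+1} = 0.6657
Step 3: u-update.
u^{k+1} = 0.7649 - 0.3689 - 0.6657 = -0.2697
Step 4: Primal residual = |-0.3689 - 0.6657| = 1.0346


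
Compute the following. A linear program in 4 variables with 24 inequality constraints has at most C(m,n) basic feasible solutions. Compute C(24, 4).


Each vertex corresponds to some choice of n active constraints out of m, so the number of vertices is at most C(m, n) = m! / (n!(m-n)!).
m = 24, n = 4
Numerator: 24 * 23 * 22 * 21
Denominator: 4! = 24
C(24, 4) = 10626


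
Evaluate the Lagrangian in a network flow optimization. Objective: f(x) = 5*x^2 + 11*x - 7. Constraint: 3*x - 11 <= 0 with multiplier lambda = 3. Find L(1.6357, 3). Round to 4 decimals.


Step 1: Evaluate f(x).
f(1.6357) = 5*1.6357^2 + 11*1.6357 - 7 = 24.3703
Step 2: Evaluate g(x).
g(1.6357) = 3*1.6357 - 11 = -6.0929
Step 3: Compute Lagrangian.
L = 24.3703 + 3*-6.0929 = 6.0916


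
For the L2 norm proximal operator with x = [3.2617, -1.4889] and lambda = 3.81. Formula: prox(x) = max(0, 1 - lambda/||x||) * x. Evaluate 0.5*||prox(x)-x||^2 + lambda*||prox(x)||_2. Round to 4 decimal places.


Step 1: Compute ||x||.
||x|| = 3.5855
Step 2: Compute scaling factor.
scale = max(0, 1 - 3.81/3.5855) = 0.0
Step 3: prox(x) = [0.0, -0.0]
||prox(x)|| = 0.0
Step 4: Proximal objective.
0.5*||prox-x||^2 = 6.4278
lambda*||prox|| = 0.0
Total = 6.4278


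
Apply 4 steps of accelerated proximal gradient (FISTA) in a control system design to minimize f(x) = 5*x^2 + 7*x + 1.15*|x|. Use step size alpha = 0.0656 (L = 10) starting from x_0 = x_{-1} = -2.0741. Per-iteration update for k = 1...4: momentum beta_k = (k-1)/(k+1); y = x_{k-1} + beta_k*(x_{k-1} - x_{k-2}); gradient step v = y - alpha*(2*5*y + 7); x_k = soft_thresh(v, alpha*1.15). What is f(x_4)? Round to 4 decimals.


FISTA on f(x) = 5*x^2 + 7*x + 1.15*|x|
L = 10, alpha = 0.0656
Iteration 1: beta = 0.0, y = -2.0741 + 0.0*(-2.0741 + 2.0741) = -2.0741
  grad(y) = -13.741, v = y - alpha*grad = -1.1727
  prox(v) = soft_thresh(-1.1727, 0.0754) = -1.0973
Iteration 2: beta = 0.3333, y = -1.0973 + 0.3333*(-1.0973 + 2.0741) = -0.7716
  grad(y) = -0.7163, v = y - alpha*grad = -0.7246
  prox(v) = soft_thresh(-0.7246, 0.0754) = -0.6492
Iteration 3: beta = 0.5, y = -0.6492 + 0.5*(-0.6492 + 1.0973) = -0.4252
  grad(y) = 2.7482, v = y - alpha*grad = -0.6055
  prox(v) = soft_thresh(-0.6055, 0.0754) = -0.53
Iteration 4: beta = 0.6, y = -0.53 + 0.6*(-0.53 + 0.6492) = -0.4585
  grad(y) = 2.4149, v = y - alpha*grad = -0.6169
  prox(v) = soft_thresh(-0.6169, 0.0754) = -0.5415
f(x_4) = 5*(-0.5415)^2 + 7*(-0.5415) + 1.15*|-0.5415| = -1.7017


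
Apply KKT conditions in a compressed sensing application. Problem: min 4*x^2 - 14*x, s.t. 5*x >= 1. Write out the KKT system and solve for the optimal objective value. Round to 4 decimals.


Step 1: Try lambda = 0 (constraint inactive).
Stationarity: 2*4*x - 14 = 0
x* = 14/(2*4) = 1.75
Check constraint: 5*1.75 = 8.75 >= 1 -- satisfied.
Step 2: Compute optimal value.
f(x*) = 4*1.75^2 - 14*1.75 = -12.25


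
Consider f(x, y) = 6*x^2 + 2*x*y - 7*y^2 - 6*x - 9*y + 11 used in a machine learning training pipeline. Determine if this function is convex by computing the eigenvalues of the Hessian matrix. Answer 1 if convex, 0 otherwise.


The Hessian of f(x,y) = 6*x^2 + 2*x*y - 7*y^2 - 6*x - 9*y + 11 is:
H = [[12, 2], [2, -14]]
Trace = 12 - 14 = -2
Determinant = 12*-14 - (2)^2 = -172
Discriminant = (-2)^2 - 4*-172 = 692.0
Eigenvalues: lambda_1 = -14.1529, lambda_2 = 12.1529
The function is not convex.

0


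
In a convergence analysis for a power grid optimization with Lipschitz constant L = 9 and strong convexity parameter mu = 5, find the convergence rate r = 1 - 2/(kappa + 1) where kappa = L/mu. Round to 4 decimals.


Step 1: Compute the condition number.
kappa = L/mu = 9/5 = 1.8
Step 2: Compute the convergence rate.
r = 1 - 2/(kappa + 1) = 1 - 2*mu/(L + mu) = (L - mu)/(L + mu) = 4/14 = 0.2857


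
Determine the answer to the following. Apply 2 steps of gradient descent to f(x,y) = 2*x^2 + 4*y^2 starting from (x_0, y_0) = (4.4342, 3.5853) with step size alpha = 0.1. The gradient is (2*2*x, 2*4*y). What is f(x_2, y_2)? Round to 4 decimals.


Gradient descent on f(x,y) = 2*x^2 + 4*y^2.
Starting point: (4.4342, 3.5853), alpha = 0.1
Step 1: grad_x = 2*2*4.4342 = 17.7368, grad_y = 2*4*3.5853 = 28.6824
  x_1 = 4.4342 - 0.1*17.7368 = 2.6605
  y_1 = 3.5853 - 0.1*28.6824 = 0.7171
Step 2: grad_x = 2*2*2.6605 = 10.6421, grad_y = 2*4*0.7171 = 5.7365
  x_2 = 2.6605 - 0.1*10.6421 = 1.5963
  y_2 = 0.7171 - 0.1*5.7365 = 0.1434
f(1.5963, 0.1434) = 2*1.5963^2 + 4*0.1434^2 = 5.1787


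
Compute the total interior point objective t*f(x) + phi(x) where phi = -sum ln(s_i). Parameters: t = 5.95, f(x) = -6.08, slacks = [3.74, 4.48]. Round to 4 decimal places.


Step 1: Compute log-barrier.
ln values: [1.3191, 1.4996]
phi = -(1.3191 + 1.4996) = -2.8187
Step 2: Compute augmented objective.
t*f(x) = 5.95*-6.08 = -36.176
Total = -36.176 - 2.8187 = -38.9947


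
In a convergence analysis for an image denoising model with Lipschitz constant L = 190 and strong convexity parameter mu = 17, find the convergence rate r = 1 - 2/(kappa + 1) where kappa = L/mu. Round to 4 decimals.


Step 1: Compute the condition number.
kappa = L/mu = 190/17 = 11.1765
Step 2: Compute the convergence rate.
r = 1 - 2/(kappa + 1) = 1 - 2*mu/(L + mu) = (L - mu)/(L + mu) = 173/207 = 0.8357


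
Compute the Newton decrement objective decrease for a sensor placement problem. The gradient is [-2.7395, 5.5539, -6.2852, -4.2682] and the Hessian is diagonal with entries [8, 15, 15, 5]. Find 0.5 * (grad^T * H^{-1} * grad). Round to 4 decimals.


Step 1: H is diagonal, so H^(-1) * g = [-0.3424, 0.3703, -0.419, -0.8536].
Step 2: g^T H^(-1) g = sum_i g_i^2 / H_ii
  = (-2.7395)^2/8 + (5.5539)^2/15 + (-6.2852)^2/15 + (-4.2682)^2/5
  = 0.9381 + 2.0564 + 2.6336 + 3.6435 = 9.2716
Step 3: Objective decrease = 0.5 * g^T H^(-1) g = 4.6358


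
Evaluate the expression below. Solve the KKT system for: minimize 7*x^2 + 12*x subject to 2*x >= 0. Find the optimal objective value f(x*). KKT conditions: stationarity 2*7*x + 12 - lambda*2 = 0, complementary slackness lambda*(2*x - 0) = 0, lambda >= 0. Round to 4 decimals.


Step 1: Try lambda = 0 (constraint inactive).
x_unc = -12/(2*7) = -0.8571
Check: 2*-0.8571 = -1.7142 < 0 -- violated!
Step 2: Constraint must be active: 2*x = 0
x* = 0/2 = 0.0
lambda = (2*7*0.0 + 12)/2 = 6.0
Step 3: Compute optimal value.
f(x*) = 7*0.0^2 + 12*0.0 = 0.0


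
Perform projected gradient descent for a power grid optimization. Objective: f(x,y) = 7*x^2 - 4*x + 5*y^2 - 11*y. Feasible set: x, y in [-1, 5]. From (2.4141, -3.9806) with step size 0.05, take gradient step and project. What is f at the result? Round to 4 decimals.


Step 1: Compute gradient at (2.4141, -3.9806).
grad_x = 2*7*2.4141 - 4 = 29.7974
grad_y = 2*5*-3.9806 - 11 = -50.806
Step 2: Gradient step.
x_raw = 2.4141 - 0.05*29.7974 = 0.9242
y_raw = -3.9806 - 0.05*-50.806 = -1.4403
Step 3: Project onto [-1, 5].
x_proj = clip(0.9242) = 0.9242
y_proj = clip(-1.4403) = -1.0
Step 4: Evaluate f.
f(0.9242, -1.0) = 18.2825


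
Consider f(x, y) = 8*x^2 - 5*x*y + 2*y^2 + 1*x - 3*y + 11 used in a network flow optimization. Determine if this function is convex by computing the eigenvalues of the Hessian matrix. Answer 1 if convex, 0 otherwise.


The Hessian of f(x,y) = 8*x^2 - 5*x*y + 2*y^2 + 1*x - 3*y + 11 is:
H = [[16, -5], [-5, 4]]
Trace = 16 + 4 = 20
Determinant = 16*4 - (-5)^2 = 39
Discriminant = (20)^2 - 4*39 = 244.0
Eigenvalues: lambda_1 = 2.1898, lambda_2 = 17.8102
The function is convex.

1


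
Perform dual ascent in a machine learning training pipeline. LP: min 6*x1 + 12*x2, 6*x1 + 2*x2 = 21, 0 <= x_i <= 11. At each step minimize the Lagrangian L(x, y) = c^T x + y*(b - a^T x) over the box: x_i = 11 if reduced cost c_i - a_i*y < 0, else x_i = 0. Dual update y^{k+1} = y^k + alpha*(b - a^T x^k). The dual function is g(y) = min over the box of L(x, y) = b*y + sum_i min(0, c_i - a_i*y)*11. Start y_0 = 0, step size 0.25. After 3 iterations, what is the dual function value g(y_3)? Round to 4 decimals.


Dual ascent for LP: min 6*x1 + 12*x2, 6*x1 + 2*x2 = 21, 0 <= x_i <= 11
Step 1: y^k = 0.0, reduced costs: (6.0, 12.0)
  x^k = (0.0, 0.0), subgradient = b - a^T x = 21.0
  y^{k+1} = 0.0 + 0.25*21.0 = 5.25
Step 2: y^k = 5.25, reduced costs: (-25.5, 1.5)
  x^k = (11.0, 0.0), subgradient = b - a^T x = -45.0
  y^{k+1} = 5.25 + 0.25*-45.0 = -6.0
Step 3: y^k = -6.0, reduced costs: (42.0, 24.0)
  x^k = (0.0, 0.0), subgradient = b - a^T x = 21.0
  y^{k+1} = -6.0 + 0.25*21.0 = -0.75
Dual objective at y_3 = -0.75: reduced costs (10.5, 13.5), box minimizer x = (0.0, 0.0)
g(y_3) = b*y + (c1 - a1*y)*x1 + (c2 - a2*y)*x2 = 21*(-0.75) + 10.5*0.0 + 13.5*0.0 = -15.75 + 0.0 + 0.0 = -15.75


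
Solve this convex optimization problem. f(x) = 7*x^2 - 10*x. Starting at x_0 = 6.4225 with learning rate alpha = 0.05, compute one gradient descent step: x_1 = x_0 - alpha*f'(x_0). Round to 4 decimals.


We compute the gradient at x_0 and apply the update.
f'(x) = 14*x - 10
f'(6.4225) = 14*6.4225 - 10 = 79.915
x_1 = 6.4225 - 0.05*79.915 = 2.4268


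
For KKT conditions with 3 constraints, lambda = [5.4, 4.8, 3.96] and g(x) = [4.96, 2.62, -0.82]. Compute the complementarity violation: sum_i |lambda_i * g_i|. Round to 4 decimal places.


KKT complementary slackness check:
lambda_1 * g_1 = 5.4 * 4.96 = 26.784
lambda_2 * g_2 = 4.8 * 2.62 = 12.576
lambda_3 * g_3 = 3.96 * -0.82 = -3.2472
Total violation = 26.784 + 12.576 + 3.2472 = 42.6072


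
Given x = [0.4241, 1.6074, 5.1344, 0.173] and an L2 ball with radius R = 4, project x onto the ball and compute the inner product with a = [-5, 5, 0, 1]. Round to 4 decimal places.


Step 1: Compute ||x|| (intermediates to 6 decimals).
||x|| = sqrt(0.4241^2 + 1.6074^2 + 5.1344^2 + 0.173^2) = 5.399591
Step 2: Project.
Since ||x|| > R, scale = R/||x|| = 4/5.399591 = 0.740797, proj(x) = scale * x
proj(x) = [0.314172, 1.190757, 3.803548, 0.128158]
Step 3: Dot product.
a^T * proj(x) = -5*0.314172 + 5*1.190757 + 0*3.803548 + 1*0.128158 = 4.5111


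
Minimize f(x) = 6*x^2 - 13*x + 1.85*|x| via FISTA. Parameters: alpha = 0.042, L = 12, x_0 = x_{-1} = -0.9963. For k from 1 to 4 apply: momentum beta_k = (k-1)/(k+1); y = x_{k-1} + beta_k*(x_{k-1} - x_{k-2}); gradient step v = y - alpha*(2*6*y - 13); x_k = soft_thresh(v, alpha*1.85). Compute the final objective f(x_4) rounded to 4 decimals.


FISTA on f(x) = 6*x^2 - 13*x + 1.85*|x|
L = 12, alpha = 0.042
Iteration 1: beta = 0.0, y = -0.9963 + 0.0*(-0.9963 + 0.9963) = -0.9963
  grad(y) = -24.9556, v = y - alpha*grad = 0.0518
  prox(v) = soft_thresh(0.0518, 0.0777) = 0.0
Iteration 2: beta = 0.3333, y = 0.0 + 0.3333*(0.0 + 0.9963) = 0.3321
  grad(y) = -9.0148, v = y - alpha*grad = 0.7107
  prox(v) = soft_thresh(0.7107, 0.0777) = 0.633
Iteration 3: beta = 0.5, y = 0.633 + 0.5*(0.633 - 0.0) = 0.9495
  grad(y) = -1.6056, v = y - alpha*grad = 1.017
  prox(v) = soft_thresh(1.017, 0.0777) = 0.9393
Iteration 4: beta = 0.6, y = 0.9393 + 0.6*(0.9393 - 0.633) = 1.123
  grad(y) = 0.4762, v = y - alpha*grad = 1.103
  prox(v) = soft_thresh(1.103, 0.0777) = 1.0253
f(x_4) = 6*1.0253^2 - 13*1.0253 + 1.85*|1.0253| = -5.1246


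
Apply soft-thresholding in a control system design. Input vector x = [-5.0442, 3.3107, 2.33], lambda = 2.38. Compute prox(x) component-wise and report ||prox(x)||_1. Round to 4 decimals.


Soft-thresholding with lambda = 2.38:
prox(-5.0442) = sign(-5.0442)*max(|-5.0442| - 2.38, 0) = -2.6642
prox(3.3107) = sign(3.3107)*max(|3.3107| - 2.38, 0) = 0.9307
prox(2.33) = sign(2.33)*max(|2.33| - 2.38, 0) = 0.0
prox(x) = [-2.6642, 0.9307, 0.0]
||prox(x)||_1 = 2.6642 + 0.9307 + 0.0 = 3.5949


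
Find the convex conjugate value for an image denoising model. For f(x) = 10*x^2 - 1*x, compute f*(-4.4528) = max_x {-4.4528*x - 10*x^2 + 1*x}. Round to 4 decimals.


f*(y) = sup_x {y*x - a*x^2 - b*x} = sup_x {(y-b)*x - a*x^2}
FOC: (y - b) - 2a*x = 0 => x* = (y - b)/(2a)
x* = (-4.4528 + 1)/(2*10) = -0.1726
f*(-4.4528) = (y-b)^2/(4a) = (-4.4528 + 1)^2/(4*10)
= 11.9218/40 = 0.298


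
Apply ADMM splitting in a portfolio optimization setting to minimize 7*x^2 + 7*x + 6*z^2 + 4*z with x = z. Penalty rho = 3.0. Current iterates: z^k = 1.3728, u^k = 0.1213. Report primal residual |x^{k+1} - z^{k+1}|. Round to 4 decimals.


ADMM iteration with rho = 3.0, z^k = 1.3728, u^k = 0.1213
Step 1: x-update.
Minimize 7*x^2 + 7*x + (3.0/2)*(x - 1.3728 + 0.1213)^2
FOC: (2*7 + 3.0)*x = -7 + 3.0*(1.3728 - 0.1213)
x^{k+1} = -0.1909
Step 2: z-update.
Minimize 6*z^2 + 4*z + (3.0/2)*(-0.1909 - z + 0.1213)^2
FOC: (2*6 + 3.0)*z = -4 + 3.0*(-0.1909 + 0.1213)
z^{k+1} = -0.2806
Step 3: u-update.
u^{k+1} = 0.1213 - 0.1909 + 0.2806 = 0.211
Step 4: Primal residual = |-0.1909 + 0.2806| = 0.0897


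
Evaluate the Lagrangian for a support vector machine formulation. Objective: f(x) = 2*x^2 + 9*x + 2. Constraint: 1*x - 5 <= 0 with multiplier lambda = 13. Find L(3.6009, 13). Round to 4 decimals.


Step 1: Evaluate f(x).
f(3.6009) = 2*3.6009^2 + 9*3.6009 + 2 = 60.3411
Step 2: Evaluate g(x).
g(3.6009) = 1*3.6009 - 5 = -1.3991
Step 3: Compute Lagrangian.
L = 60.3411 + 13*-1.3991 = 42.1528


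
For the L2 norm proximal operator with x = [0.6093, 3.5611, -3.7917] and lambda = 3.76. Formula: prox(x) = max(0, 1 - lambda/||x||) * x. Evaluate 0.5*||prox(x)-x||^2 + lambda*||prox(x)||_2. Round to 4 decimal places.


Step 1: Compute ||x||.
||x|| = 5.2373
Step 2: Compute scaling factor.
scale = max(0, 1 - 3.76/5.2373) = 0.2821
Step 3: prox(x) = [0.1719, 1.0045, -1.0696]
||prox(x)|| = 1.4773
Step 4: Proximal objective.
0.5*||prox-x||^2 = 7.0688
lambda*||prox|| = 5.5546
Total = 12.6236


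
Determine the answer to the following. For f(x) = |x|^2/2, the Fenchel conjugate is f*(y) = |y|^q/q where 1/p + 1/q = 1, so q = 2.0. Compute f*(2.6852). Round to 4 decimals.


The conjugate exponent q satisfies 1/p + 1/q = 1.
p = 2, so q = 2/(2 - 1) = 2.0
|y|^q = 2.6852^2.0 = 7.2103
f*(2.6852) = 7.2103 / 2.0 = 3.6051


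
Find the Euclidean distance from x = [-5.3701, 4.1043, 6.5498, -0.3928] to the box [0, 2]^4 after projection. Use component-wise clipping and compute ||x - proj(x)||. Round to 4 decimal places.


Project each component onto [0, 2].
clip(-5.3701) = 0.0, clip(4.1043) = 2.0, clip(6.5498) = 2.0, clip(-0.3928) = 0.0
Projection = [0.0, 2.0, 2.0, 0.0]
Squared diffs: [28.838, 4.4281, 20.7007, 0.1543]
Distance = sqrt(54.1211) = 7.3567


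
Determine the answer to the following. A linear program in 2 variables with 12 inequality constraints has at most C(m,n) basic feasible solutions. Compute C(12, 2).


Each vertex corresponds to some choice of n active constraints out of m, so the number of vertices is at most C(m, n) = m! / (n!(m-n)!).
m = 12, n = 2
Numerator: 12 * 11
Denominator: 2! = 2
C(12, 2) = 66


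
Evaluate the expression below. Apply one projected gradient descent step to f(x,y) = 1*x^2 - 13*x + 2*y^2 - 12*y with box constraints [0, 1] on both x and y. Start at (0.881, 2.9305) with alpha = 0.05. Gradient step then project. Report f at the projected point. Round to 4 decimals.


Step 1: Compute gradient at (0.881, 2.9305).
grad_x = 2*1*0.881 - 13 = -11.238
grad_y = 2*2*2.9305 - 12 = -0.278
Step 2: Gradient step.
x_raw = 0.881 - 0.05*-11.238 = 1.4429
y_raw = 2.9305 - 0.05*-0.278 = 2.9444
Step 3: Project onto [0, 1].
x_proj = clip(1.4429) = 1.0
y_proj = clip(2.9444) = 1.0
Step 4: Evaluate f.
f(1.0, 1.0) = -22.0


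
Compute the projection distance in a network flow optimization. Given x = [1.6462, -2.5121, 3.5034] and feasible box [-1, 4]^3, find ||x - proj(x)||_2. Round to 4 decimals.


Project each component onto [-1, 4].
clip(1.6462) = 1.6462, clip(-2.5121) = -1.0, clip(3.5034) = 3.5034
Projection = [1.6462, -1.0, 3.5034]
Squared diffs: [0.0, 2.2864, 0.0]
Distance = sqrt(2.2864) = 1.5121


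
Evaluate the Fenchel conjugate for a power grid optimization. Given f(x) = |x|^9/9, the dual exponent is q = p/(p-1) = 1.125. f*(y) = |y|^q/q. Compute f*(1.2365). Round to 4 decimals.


The conjugate exponent q satisfies 1/p + 1/q = 1.
p = 9, so q = 9/(9 - 1) = 1.125
|y|^q = 1.2365^1.125 = 1.2698
f*(1.2365) = 1.2698 / 1.125 = 1.1287


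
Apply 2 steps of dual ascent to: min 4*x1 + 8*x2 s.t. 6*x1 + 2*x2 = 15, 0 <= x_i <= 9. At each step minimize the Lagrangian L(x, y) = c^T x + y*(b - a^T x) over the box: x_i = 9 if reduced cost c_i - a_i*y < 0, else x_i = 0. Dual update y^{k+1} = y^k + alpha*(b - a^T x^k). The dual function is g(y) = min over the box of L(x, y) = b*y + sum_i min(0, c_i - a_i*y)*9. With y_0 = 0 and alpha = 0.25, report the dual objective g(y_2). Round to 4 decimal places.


Dual ascent for LP: min 4*x1 + 8*x2, 6*x1 + 2*x2 = 15, 0 <= x_i <= 9
Step 1: y^k = 0.0, reduced costs: (4.0, 8.0)
  x^k = (0.0, 0.0), subgradient = b - a^T x = 15.0
  y^{k+1} = 0.0 + 0.25*15.0 = 3.75
Step 2: y^k = 3.75, reduced costs: (-18.5, 0.5)
  x^k = (9.0, 0.0), subgradient = b - a^T x = -39.0
  y^{k+1} = 3.75 + 0.25*-39.0 = -6.0
Dual objective at y_2 = -6.0: reduced costs (40.0, 20.0), box minimizer x = (0.0, 0.0)
g(y_2) = b*y + (c1 - a1*y)*x1 + (c2 - a2*y)*x2 = 15*(-6.0) + 40.0*0.0 + 20.0*0.0 = -90.0 + 0.0 + 0.0 = -90.0


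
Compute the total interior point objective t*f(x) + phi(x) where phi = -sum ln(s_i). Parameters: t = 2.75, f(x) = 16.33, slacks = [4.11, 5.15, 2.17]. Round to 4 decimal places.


Step 1: Compute log-barrier.
ln values: [1.4134, 1.639, 0.7747]
phi = -(1.4134 + 1.639 + 0.7747) = -3.8271
Step 2: Compute augmented objective.
t*f(x) = 2.75*16.33 = 44.9075
Total = 44.9075 - 3.8271 = 41.0804


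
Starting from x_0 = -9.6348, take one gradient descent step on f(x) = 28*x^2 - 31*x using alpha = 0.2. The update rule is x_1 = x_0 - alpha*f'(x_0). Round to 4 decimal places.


We compute the gradient at x_0 and apply the update.
f'(x) = 56*x - 31
f'(-9.6348) = 56*-9.6348 - 31 = -570.5488
x_1 = -9.6348 - 0.2*-570.5488 = 104.475


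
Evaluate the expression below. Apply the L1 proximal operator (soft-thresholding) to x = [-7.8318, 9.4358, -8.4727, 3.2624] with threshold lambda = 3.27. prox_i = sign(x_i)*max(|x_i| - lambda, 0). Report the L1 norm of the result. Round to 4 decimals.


Soft-thresholding with lambda = 3.27:
prox(-7.8318) = sign(-7.8318)*max(|-7.8318| - 3.27, 0) = -4.5618
prox(9.4358) = sign(9.4358)*max(|9.4358| - 3.27, 0) = 6.1658
prox(-8.4727) = sign(-8.4727)*max(|-8.4727| - 3.27, 0) = -5.2027
prox(3.2624) = sign(3.2624)*max(|3.2624| - 3.27, 0) = 0.0
prox(x) = [-4.5618, 6.1658, -5.2027, 0.0]
||prox(x)||_1 = 4.5618 + 6.1658 + 5.2027 + 0.0 = 15.9303


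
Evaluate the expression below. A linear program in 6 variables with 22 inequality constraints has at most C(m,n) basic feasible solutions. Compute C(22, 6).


Each vertex corresponds to some choice of n active constraints out of m, so the number of vertices is at most C(m, n) = m! / (n!(m-n)!).
m = 22, n = 6
Numerator: 22 * 21 * 20 * 19 * 18 * 17
Denominator: 6! = 720
C(22, 6) = 74613


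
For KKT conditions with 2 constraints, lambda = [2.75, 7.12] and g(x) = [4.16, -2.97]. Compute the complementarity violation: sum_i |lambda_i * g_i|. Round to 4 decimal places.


KKT complementary slackness check:
lambda_1 * g_1 = 2.75 * 4.16 = 11.44
lambda_2 * g_2 = 7.12 * -2.97 = -21.1464
Total violation = 11.44 + 21.1464 = 32.5864


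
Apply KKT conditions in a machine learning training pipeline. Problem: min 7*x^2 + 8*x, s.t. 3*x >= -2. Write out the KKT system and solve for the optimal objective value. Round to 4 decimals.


Step 1: Try lambda = 0 (constraint inactive).
Stationarity: 2*7*x + 8 = 0
x* = -8/(2*7) = -4/7 = -0.5714 (rounded; the exact value -4/7 is used below)
Check constraint: 3*-0.5714 = -1.7142 >= -2 -- satisfied.
Step 2: Compute optimal value.
f(x*) = 7*(-4/7)^2 + 8*(-4/7) = -2.2857


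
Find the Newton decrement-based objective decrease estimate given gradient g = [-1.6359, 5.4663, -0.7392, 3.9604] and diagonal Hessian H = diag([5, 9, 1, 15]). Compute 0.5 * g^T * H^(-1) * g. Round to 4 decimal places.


Step 1: H is diagonal, so H^(-1) * g = [-0.3272, 0.6074, -0.7392, 0.264].
Step 2: g^T H^(-1) g = sum_i g_i^2 / H_ii
  = (-1.6359)^2/5 + (5.4663)^2/9 + (-0.7392)^2/1 + (3.9604)^2/15
  = 0.5352 + 3.32 + 0.5464 + 1.0457 = 5.4474
Step 3: Objective decrease = 0.5 * g^T H^(-1) g = 2.7237


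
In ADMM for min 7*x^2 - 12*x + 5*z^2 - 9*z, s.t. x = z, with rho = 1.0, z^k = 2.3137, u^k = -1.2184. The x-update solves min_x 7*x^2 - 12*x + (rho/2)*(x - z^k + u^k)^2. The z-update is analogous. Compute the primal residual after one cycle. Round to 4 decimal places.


ADMM iteration with rho = 1.0, z^k = 2.3137, u^k = -1.2184
Step 1: x-update.
Minimize 7*x^2 - 12*x + (1.0/2)*(x - 2.3137 - 1.2184)^2
FOC: (2*7 + 1.0)*x = 12 + 1.0*(2.3137 + 1.2184)
x^{k+1} = 1.0355
Step 2: z-update.
Minimize 5*z^2 - 9*z + (1.0/2)*(1.0355 - z - 1.2184)^2
FOC: (2*5 + 1.0)*z = 9 + 1.0*(1.0355 - 1.2184)
z^{k+1} = 0.8016
Step 3: u-update.
u^{k+1} = -1.2184 + 1.0355 - 0.8016 = -0.9845
Step 4: Primal residual = |1.0355 - 0.8016| = 0.2339


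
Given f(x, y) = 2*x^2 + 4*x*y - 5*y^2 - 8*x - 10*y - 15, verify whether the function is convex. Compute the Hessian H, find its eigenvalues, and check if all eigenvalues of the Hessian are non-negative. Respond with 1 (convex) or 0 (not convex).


The Hessian of f(x,y) = 2*x^2 + 4*x*y - 5*y^2 - 8*x - 10*y - 15 is:
H = [[4, 4], [4, -10]]
Trace = 4 - 10 = -6
Determinant = 4*-10 - (4)^2 = -56
Discriminant = (-6)^2 - 4*-56 = 260.0
Eigenvalues: lambda_1 = -11.0623, lambda_2 = 5.0623
The function is not convex.

0


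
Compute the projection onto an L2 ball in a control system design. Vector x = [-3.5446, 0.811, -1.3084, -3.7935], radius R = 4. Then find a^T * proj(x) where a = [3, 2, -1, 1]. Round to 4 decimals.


Step 1: Compute ||x|| (intermediates to 6 decimals).
||x|| = sqrt((-3.5446)^2 + 0.811^2 + (-1.3084)^2 + (-3.7935)^2) = 5.415207
Step 2: Project.
Since ||x|| > R, scale = R/||x|| = 4/5.415207 = 0.738661, proj(x) = scale * x
proj(x) = [-2.618258, 0.599054, -0.966464, -2.802111]
Step 3: Dot product.
a^T * proj(x) = 3*(-2.618258) + 2*0.599054 - 1*(-0.966464) + 1*(-2.802111) = -8.4923


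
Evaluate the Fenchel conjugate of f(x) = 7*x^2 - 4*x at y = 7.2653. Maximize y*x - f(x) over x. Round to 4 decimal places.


f*(y) = sup_x {y*x - a*x^2 - b*x} = sup_x {(y-b)*x - a*x^2}
FOC: (y - b) - 2a*x = 0 => x* = (y - b)/(2a)
x* = (7.2653 + 4)/(2*7) = 0.8047
f*(7.2653) = (y-b)^2/(4a) = (7.2653 + 4)^2/(4*7)
= 126.907/28 = 4.5324


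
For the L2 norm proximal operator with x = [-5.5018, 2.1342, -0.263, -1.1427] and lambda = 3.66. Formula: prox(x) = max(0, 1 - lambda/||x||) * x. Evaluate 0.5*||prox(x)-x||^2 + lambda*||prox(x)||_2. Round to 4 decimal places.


Step 1: Compute ||x||.
||x|| = 6.0166
Step 2: Compute scaling factor.
scale = max(0, 1 - 3.66/6.0166) = 0.3917
Step 3: prox(x) = [-2.155, 0.8359, -0.103, -0.4476]
||prox(x)|| = 2.3566
Step 4: Proximal objective.
0.5*||prox-x||^2 = 6.6978
lambda*||prox|| = 8.6252
Total = 15.323


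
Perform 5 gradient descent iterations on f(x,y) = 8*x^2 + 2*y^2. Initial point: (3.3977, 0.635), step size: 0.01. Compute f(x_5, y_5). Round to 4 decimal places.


Gradient descent on f(x,y) = 8*x^2 + 2*y^2.
Starting point: (3.3977, 0.635), alpha = 0.01
Step 1: grad_x = 2*8*3.3977 = 54.3632, grad_y = 2*2*0.635 = 2.54
  x_1 = 3.3977 - 0.01*54.3632 = 2.8541
  y_1 = 0.635 - 0.01*2.54 = 0.6096
Step 2: grad_x = 2*8*2.8541 = 45.6651, grad_y = 2*2*0.6096 = 2.4384
  x_2 = 2.8541 - 0.01*45.6651 = 2.3974
  y_2 = 0.6096 - 0.01*2.4384 = 0.5852
Step 3: grad_x = 2*8*2.3974 = 38.3587, grad_y = 2*2*0.5852 = 2.3409
  x_3 = 2.3974 - 0.01*38.3587 = 2.0138
  y_3 = 0.5852 - 0.01*2.3409 = 0.5618
Step 4: grad_x = 2*8*2.0138 = 32.2213, grad_y = 2*2*0.5618 = 2.2472
  x_4 = 2.0138 - 0.01*32.2213 = 1.6916
  y_4 = 0.5618 - 0.01*2.2472 = 0.5393
Step 5: grad_x = 2*8*1.6916 = 27.0659, grad_y = 2*2*0.5393 = 2.1573
  x_5 = 1.6916 - 0.01*27.0659 = 1.421
  y_5 = 0.5393 - 0.01*2.1573 = 0.5178
f(1.421, 0.5178) = 8*1.421^2 + 2*0.5178^2 = 16.6891


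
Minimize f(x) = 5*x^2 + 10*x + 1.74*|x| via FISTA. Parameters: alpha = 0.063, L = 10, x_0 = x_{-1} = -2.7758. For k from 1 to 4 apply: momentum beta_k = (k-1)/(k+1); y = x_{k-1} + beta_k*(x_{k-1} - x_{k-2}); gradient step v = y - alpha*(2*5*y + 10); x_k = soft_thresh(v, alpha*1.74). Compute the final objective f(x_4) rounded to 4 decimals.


FISTA on f(x) = 5*x^2 + 10*x + 1.74*|x|
L = 10, alpha = 0.063
Iteration 1: beta = 0.0, y = -2.7758 + 0.0*(-2.7758 + 2.7758) = -2.7758
  grad(y) = -17.758, v = y - alpha*grad = -1.657
  prox(v) = soft_thresh(-1.657, 0.1096) = -1.5474
Iteration 2: beta = 0.3333, y = -1.5474 + 0.3333*(-1.5474 + 2.7758) = -1.138
  grad(y) = -1.3797, v = y - alpha*grad = -1.051
  prox(v) = soft_thresh(-1.051, 0.1096) = -0.9414
Iteration 3: beta = 0.5, y = -0.9414 + 0.5*(-0.9414 + 1.5474) = -0.6384
  grad(y) = 3.6157, v = y - alpha*grad = -0.8662
  prox(v) = soft_thresh(-0.8662, 0.1096) = -0.7566
Iteration 4: beta = 0.6, y = -0.7566 + 0.6*(-0.7566 + 0.9414) = -0.6457
  grad(y) = 3.543, v = y - alpha*grad = -0.8689
  prox(v) = soft_thresh(-0.8689, 0.1096) = -0.7593
f(x_4) = 5*(-0.7593)^2 + 10*(-0.7593) + 1.74*|-0.7593| = -3.3891


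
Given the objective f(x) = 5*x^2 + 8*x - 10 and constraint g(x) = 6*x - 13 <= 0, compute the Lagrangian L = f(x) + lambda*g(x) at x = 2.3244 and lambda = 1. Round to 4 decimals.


Step 1: Evaluate f(x).
f(2.3244) = 5*2.3244^2 + 8*2.3244 - 10 = 35.6094
Step 2: Evaluate g(x).
g(2.3244) = 6*2.3244 - 13 = 0.9464
Step 3: Compute Lagrangian.
L = 35.6094 + 1*0.9464 = 36.5558


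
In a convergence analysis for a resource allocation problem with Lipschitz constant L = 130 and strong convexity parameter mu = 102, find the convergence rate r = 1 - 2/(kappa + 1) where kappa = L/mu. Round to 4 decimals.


Step 1: Compute the condition number.
kappa = L/mu = 130/102 = 1.2745
Step 2: Compute the convergence rate.
r = 1 - 2/(kappa + 1) = 1 - 2*mu/(L + mu) = (L - mu)/(L + mu) = 28/232 = 0.1207


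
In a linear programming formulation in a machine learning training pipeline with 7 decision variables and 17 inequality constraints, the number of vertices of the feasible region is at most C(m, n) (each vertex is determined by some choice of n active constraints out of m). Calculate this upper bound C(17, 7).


Each vertex corresponds to some choice of n active constraints out of m, so the number of vertices is at most C(m, n) = m! / (n!(m-n)!).
m = 17, n = 7
Numerator: 17 * 16 * 15 * 14 * 13 * 12 * 11
Denominator: 7! = 5040
C(17, 7) = 19448


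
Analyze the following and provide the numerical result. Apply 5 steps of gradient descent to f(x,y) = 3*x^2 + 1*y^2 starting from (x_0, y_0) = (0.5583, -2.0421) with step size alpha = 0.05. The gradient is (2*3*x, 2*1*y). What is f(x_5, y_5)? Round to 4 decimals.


Gradient descent on f(x,y) = 3*x^2 + 1*y^2.
Starting point: (0.5583, -2.0421), alpha = 0.05
Step 1: grad_x = 2*3*0.5583 = 3.3498, grad_y = 2*1*-2.0421 = -4.0842
  x_1 = 0.5583 - 0.05*3.3498 = 0.3908
  y_1 = -2.0421 - 0.05*-4.0842 = -1.8379
Step 2: grad_x = 2*3*0.3908 = 2.3449, grad_y = 2*1*-1.8379 = -3.6758
  x_2 = 0.3908 - 0.05*2.3449 = 0.2736
  y_2 = -1.8379 - 0.05*-3.6758 = -1.6541
Step 3: grad_x = 2*3*0.2736 = 1.6414, grad_y = 2*1*-1.6541 = -3.3082
  x_3 = 0.2736 - 0.05*1.6414 = 0.1915
  y_3 = -1.6541 - 0.05*-3.3082 = -1.4887
Step 4: grad_x = 2*3*0.1915 = 1.149, grad_y = 2*1*-1.4887 = -2.9774
  x_4 = 0.1915 - 0.05*1.149 = 0.134
  y_4 = -1.4887 - 0.05*-2.9774 = -1.3398
Step 5: grad_x = 2*3*0.134 = 0.8043, grad_y = 2*1*-1.3398 = -2.6796
  x_5 = 0.134 - 0.05*0.8043 = 0.0938
  y_5 = -1.3398 - 0.05*-2.6796 = -1.2058
f(0.0938, -1.2058) = 3*0.0938^2 + 1*(-1.2058)^2 = 1.4805


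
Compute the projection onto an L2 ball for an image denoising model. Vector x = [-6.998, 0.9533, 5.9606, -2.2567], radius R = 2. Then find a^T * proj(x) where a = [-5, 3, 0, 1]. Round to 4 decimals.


Step 1: Compute ||x|| (intermediates to 6 decimals).
||x|| = sqrt((-6.998)^2 + 0.9533^2 + 5.9606^2 + (-2.2567)^2) = 9.513266
Step 2: Project.
Since ||x|| > R, scale = R/||x|| = 2/9.513266 = 0.210233, proj(x) = scale * x
proj(x) = [-1.471211, 0.200415, 1.253115, -0.474433]
Step 3: Dot product.
a^T * proj(x) = -5*(-1.471211) + 3*0.200415 + 0*1.253115 + 1*(-0.474433) = 7.4829


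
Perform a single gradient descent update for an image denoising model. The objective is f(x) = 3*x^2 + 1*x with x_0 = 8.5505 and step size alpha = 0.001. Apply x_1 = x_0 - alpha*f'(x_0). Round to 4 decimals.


We compute the gradient at x_0 and apply the update.
f'(x) = 6*x + 1
f'(8.5505) = 6*8.5505 + 1 = 52.303
x_1 = 8.5505 - 0.001*52.303 = 8.4982


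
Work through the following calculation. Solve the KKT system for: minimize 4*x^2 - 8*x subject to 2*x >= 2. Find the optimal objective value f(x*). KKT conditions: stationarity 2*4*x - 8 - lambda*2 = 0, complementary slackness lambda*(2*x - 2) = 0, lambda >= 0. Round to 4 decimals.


Step 1: Try lambda = 0 (constraint inactive).
Stationarity: 2*4*x - 8 = 0
x* = 8/(2*4) = 1.0
Check constraint: 2*1.0 = 2.0 >= 2 -- satisfied.
Step 2: Compute optimal value.
f(x*) = 4*1.0^2 - 8*1.0 = -4.0


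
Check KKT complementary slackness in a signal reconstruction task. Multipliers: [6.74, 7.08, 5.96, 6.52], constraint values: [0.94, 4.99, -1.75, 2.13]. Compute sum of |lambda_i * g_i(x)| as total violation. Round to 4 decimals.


KKT complementary slackness check:
lambda_1 * g_1 = 6.74 * 0.94 = 6.3356
lambda_2 * g_2 = 7.08 * 4.99 = 35.3292
lambda_3 * g_3 = 5.96 * -1.75 = -10.43
lambda_4 * g_4 = 6.52 * 2.13 = 13.8876
Total violation = 6.3356 + 35.3292 + 10.43 + 13.8876 = 65.9824


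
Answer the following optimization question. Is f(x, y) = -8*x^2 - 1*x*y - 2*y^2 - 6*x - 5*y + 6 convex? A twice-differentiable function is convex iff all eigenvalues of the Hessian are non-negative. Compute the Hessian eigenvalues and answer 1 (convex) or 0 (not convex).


The Hessian of f(x,y) = -8*x^2 - 1*x*y - 2*y^2 - 6*x - 5*y + 6 is:
H = [[-16, -1], [-1, -4]]
Trace = -16 - 4 = -20
Determinant = -16*-4 - (-1)^2 = 63
Discriminant = (-20)^2 - 4*63 = 148.0
Eigenvalues: lambda_1 = -16.0828, lambda_2 = -3.9172
The function is not convex.

0


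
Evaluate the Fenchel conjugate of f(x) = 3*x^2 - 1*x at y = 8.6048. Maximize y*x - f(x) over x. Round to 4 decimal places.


f*(y) = sup_x {y*x - a*x^2 - b*x} = sup_x {(y-b)*x - a*x^2}
FOC: (y - b) - 2a*x = 0 => x* = (y - b)/(2a)
x* = (8.6048 + 1)/(2*3) = 1.6008
f*(8.6048) = (y-b)^2/(4a) = (8.6048 + 1)^2/(4*3)
= 92.2522/12 = 7.6877


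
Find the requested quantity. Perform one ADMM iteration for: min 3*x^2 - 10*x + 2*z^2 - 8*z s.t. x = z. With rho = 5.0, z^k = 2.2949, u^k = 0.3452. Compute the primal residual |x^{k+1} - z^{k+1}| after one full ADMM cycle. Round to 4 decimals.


ADMM iteration with rho = 5.0, z^k = 2.2949, u^k = 0.3452
Step 1: x-update.
Minimize 3*x^2 - 10*x + (5.0/2)*(x - 2.2949 + 0.3452)^2
FOC: (2*3 + 5.0)*x = 10 + 5.0*(2.2949 - 0.3452)
x^{k+1} = 1.7953
Step 2: z-update.
Minimize 2*z^2 - 8*z + (5.0/2)*(1.7953 - z + 0.3452)^2
FOC: (2*2 + 5.0)*z = 8 + 5.0*(1.7953 + 0.3452)
z^{k+1} = 2.0781
Step 3: u-update.
u^{k+1} = 0.3452 + 1.7953 - 2.0781 = 0.0625
Step 4: Primal residual = |1.7953 - 2.0781| = 0.2827


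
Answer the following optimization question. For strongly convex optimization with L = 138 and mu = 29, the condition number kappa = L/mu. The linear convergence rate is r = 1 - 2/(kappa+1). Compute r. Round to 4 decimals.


Step 1: Compute the condition number.
kappa = L/mu = 138/29 = 4.7586
Step 2: Compute the convergence rate.
r = 1 - 2/(kappa + 1) = 1 - 2*mu/(L + mu) = (L - mu)/(L + mu) = 109/167 = 0.6527


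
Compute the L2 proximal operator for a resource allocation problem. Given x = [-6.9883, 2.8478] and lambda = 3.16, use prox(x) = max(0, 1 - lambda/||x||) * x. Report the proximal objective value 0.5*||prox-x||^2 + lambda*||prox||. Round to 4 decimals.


Step 1: Compute ||x||.
||x|| = 7.5463
Step 2: Compute scaling factor.
scale = max(0, 1 - 3.16/7.5463) = 0.5813
Step 3: prox(x) = [-4.062, 1.6553]
||prox(x)|| = 4.3863
Step 4: Proximal objective.
0.5*||prox-x||^2 = 4.9928
lambda*||prox|| = 13.8607
Total = 18.8534


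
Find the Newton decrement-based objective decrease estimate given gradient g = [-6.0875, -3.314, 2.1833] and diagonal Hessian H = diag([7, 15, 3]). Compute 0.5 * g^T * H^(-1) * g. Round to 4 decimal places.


Step 1: H is diagonal, so H^(-1) * g = [-0.8696, -0.2209, 0.7278].
Step 2: g^T H^(-1) g = sum_i g_i^2 / H_ii
  = (-6.0875)^2/7 + (-3.314)^2/15 + (2.1833)^2/3
  = 5.294 + 0.7322 + 1.5889 = 7.6151
Step 3: Objective decrease = 0.5 * g^T H^(-1) g = 3.8075


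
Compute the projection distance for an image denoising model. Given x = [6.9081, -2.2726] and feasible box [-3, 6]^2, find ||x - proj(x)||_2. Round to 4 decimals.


Project each component onto [-3, 6].
clip(6.9081) = 6.0, clip(-2.2726) = -2.2726
Projection = [6.0, -2.2726]
Squared diffs: [0.8246, 0.0]
Distance = sqrt(0.8246) = 0.9081


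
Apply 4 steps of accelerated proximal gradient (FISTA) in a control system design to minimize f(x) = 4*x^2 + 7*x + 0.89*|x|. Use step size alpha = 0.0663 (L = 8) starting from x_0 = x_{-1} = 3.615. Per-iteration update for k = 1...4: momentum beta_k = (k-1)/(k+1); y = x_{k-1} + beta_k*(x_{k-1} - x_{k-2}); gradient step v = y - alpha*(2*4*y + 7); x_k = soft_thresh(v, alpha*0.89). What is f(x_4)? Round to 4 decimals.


FISTA on f(x) = 4*x^2 + 7*x + 0.89*|x|
L = 8, alpha = 0.0663
Iteration 1: beta = 0.0, y = 3.615 + 0.0*(3.615 - 3.615) = 3.615
  grad(y) = 35.92, v = y - alpha*grad = 1.2335
  prox(v) = soft_thresh(1.2335, 0.059) = 1.1745
Iteration 2: beta = 0.3333, y = 1.1745 + 0.3333*(1.1745 - 3.615) = 0.361
  grad(y) = 9.888, v = y - alpha*grad = -0.2946
  prox(v) = soft_thresh(-0.2946, 0.059) = -0.2356
Iteration 3: beta = 0.5, y = -0.2356 + 0.5*(-0.2356 - 1.1745) = -0.9406
  grad(y) = -0.5248, v = y - alpha*grad = -0.9058
  prox(v) = soft_thresh(-0.9058, 0.059) = -0.8468
Iteration 4: beta = 0.6, y = -0.8468 + 0.6*(-0.8468 + 0.2356) = -1.2135
  grad(y) = -2.7083, v = y - alpha*grad = -1.034
  prox(v) = soft_thresh(-1.034, 0.059) = -0.975
f(x_4) = 4*(-0.975)^2 + 7*(-0.975) + 0.89*|-0.975| = -2.1548
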